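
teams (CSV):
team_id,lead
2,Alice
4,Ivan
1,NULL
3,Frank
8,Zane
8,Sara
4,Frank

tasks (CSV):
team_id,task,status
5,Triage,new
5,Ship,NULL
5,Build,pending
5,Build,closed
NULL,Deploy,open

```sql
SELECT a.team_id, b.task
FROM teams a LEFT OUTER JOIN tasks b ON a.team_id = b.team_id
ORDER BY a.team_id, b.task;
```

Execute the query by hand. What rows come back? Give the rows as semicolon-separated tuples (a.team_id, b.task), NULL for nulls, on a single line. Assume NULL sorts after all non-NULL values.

LEFT JOIN keeps every row from `teams`; unmatched rows get NULL for `tasks`'s columns.
Matching on a.team_id = b.team_id. A NULL in a compared column never satisfies the condition.
- a row (team_id=2): no match → kept, b columns NULL.
- a row (team_id=4): no match → kept, b columns NULL.
- a row (team_id=1): no match → kept, b columns NULL.
- a row (team_id=3): no match → kept, b columns NULL.
- a row (team_id=8): no match → kept, b columns NULL.
- a row (team_id=8): no match → kept, b columns NULL.
- a row (team_id=4): no match → kept, b columns NULL.
After projecting and ordering:
a.team_id | b.task
1 | NULL
2 | NULL
3 | NULL
4 | NULL
4 | NULL
8 | NULL
8 | NULL

(1, NULL); (2, NULL); (3, NULL); (4, NULL); (4, NULL); (8, NULL); (8, NULL)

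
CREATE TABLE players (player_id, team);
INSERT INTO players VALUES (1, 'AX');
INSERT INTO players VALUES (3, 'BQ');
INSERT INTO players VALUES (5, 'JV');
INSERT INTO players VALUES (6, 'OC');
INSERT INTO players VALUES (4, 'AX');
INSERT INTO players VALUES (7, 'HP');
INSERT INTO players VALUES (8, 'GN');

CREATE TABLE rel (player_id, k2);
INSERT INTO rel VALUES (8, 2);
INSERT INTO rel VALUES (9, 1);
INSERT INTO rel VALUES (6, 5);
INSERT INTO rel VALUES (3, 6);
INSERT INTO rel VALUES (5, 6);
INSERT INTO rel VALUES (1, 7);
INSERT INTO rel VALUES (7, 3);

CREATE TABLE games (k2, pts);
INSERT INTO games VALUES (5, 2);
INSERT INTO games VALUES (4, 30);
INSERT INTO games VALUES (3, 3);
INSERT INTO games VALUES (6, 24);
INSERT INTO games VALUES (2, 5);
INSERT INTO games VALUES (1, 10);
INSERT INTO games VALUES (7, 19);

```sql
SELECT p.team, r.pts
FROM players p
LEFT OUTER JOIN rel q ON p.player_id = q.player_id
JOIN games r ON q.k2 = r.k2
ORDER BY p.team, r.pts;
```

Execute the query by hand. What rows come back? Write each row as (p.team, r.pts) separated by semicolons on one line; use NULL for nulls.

Joins associate left-to-right: players LEFT JOIN rel on player_id gives 7 intermediate row(s).
Then INNER JOIN `games r` on k2: keep only rows whose q.k2 appears in r.

(AX, 19); (BQ, 24); (GN, 5); (HP, 3); (JV, 24); (OC, 2)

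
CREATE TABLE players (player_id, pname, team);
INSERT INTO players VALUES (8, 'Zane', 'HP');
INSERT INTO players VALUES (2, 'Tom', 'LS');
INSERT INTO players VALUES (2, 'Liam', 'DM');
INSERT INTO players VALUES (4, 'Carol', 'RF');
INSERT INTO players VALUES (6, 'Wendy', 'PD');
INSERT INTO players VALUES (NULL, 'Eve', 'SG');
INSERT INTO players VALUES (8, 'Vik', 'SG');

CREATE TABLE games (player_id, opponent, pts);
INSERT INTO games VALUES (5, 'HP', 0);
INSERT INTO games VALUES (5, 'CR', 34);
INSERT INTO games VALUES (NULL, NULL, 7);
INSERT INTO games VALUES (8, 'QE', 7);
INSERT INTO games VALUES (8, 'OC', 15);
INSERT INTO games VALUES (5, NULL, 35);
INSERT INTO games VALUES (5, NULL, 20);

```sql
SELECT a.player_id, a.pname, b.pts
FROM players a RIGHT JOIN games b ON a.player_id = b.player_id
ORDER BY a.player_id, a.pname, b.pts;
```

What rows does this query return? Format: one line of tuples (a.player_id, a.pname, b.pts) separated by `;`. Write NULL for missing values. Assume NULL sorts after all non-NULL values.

(8, Vik, 7); (8, Vik, 15); (8, Zane, 7); (8, Zane, 15); (NULL, NULL, 0); (NULL, NULL, 7); (NULL, NULL, 20); (NULL, NULL, 34); (NULL, NULL, 35)

RIGHT JOIN keeps every row from `games`; unmatched rows get NULL for `players`'s columns.
Matching on a.player_id = b.player_id. A NULL in a compared column never satisfies the condition.
- a row (player_id=8): matches 2 b row(s) → 2 output row(s).
- a row (player_id=2): no match.
- a row (player_id=2): no match.
- a row (player_id=4): no match.
- a row (player_id=6): no match.
- a row (player_id=NULL): no match.
- a row (player_id=8): matches 2 b row(s) → 2 output row(s).
- 5 b row(s) had no a match → kept, a columns NULL.
After projecting and ordering:
a.player_id | a.pname | b.pts
8 | Vik | 7
8 | Vik | 15
8 | Zane | 7
8 | Zane | 15
NULL | NULL | 0
NULL | NULL | 7
NULL | NULL | 20
NULL | NULL | 34
NULL | NULL | 35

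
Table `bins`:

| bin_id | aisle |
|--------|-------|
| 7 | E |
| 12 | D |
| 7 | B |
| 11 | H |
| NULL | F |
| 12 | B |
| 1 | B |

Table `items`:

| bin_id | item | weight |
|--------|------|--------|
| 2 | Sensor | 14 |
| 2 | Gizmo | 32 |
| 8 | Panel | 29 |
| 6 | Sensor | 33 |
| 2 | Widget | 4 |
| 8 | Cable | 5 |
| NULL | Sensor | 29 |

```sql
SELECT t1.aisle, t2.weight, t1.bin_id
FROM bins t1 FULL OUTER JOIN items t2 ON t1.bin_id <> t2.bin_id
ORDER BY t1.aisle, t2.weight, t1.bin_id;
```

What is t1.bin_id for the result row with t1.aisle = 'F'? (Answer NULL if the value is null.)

FULL OUTER JOIN keeps every row from both sides; unmatched rows get NULL for the other side's columns.
Matching on t1.bin_id <> t2.bin_id. A NULL in a compared column never satisfies the condition.
- t1 (bin_id=7) pairs with 6 row(s) of t2.
- t1 (bin_id=12) pairs with 6 row(s) of t2.
- t1 (bin_id=7) pairs with 6 row(s) of t2.
- t1 (bin_id=11) pairs with 6 row(s) of t2.
- t1 (bin_id=NULL) has no partner → padded with NULL.
- t1 (bin_id=12) pairs with 6 row(s) of t2.
- t1 (bin_id=1) pairs with 6 row(s) of t2.
- 1 t2 row(s) had no t1 match → kept, t1 columns NULL.

NULL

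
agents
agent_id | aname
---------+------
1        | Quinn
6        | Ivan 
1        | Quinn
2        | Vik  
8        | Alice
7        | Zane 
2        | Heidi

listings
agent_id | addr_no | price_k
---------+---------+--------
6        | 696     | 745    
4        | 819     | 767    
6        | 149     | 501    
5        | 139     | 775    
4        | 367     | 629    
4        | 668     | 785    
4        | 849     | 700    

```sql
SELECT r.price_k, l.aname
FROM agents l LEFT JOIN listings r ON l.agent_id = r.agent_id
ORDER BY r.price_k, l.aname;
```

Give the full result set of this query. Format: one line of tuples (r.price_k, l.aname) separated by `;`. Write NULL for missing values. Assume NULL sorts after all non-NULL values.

LEFT JOIN keeps every row from `agents`; unmatched rows get NULL for `listings`'s columns.
Matching on l.agent_id = r.agent_id.
Matched pairs: 2; unmatched l rows kept: 6.

(501, Ivan); (745, Ivan); (NULL, Alice); (NULL, Heidi); (NULL, Quinn); (NULL, Quinn); (NULL, Vik); (NULL, Zane)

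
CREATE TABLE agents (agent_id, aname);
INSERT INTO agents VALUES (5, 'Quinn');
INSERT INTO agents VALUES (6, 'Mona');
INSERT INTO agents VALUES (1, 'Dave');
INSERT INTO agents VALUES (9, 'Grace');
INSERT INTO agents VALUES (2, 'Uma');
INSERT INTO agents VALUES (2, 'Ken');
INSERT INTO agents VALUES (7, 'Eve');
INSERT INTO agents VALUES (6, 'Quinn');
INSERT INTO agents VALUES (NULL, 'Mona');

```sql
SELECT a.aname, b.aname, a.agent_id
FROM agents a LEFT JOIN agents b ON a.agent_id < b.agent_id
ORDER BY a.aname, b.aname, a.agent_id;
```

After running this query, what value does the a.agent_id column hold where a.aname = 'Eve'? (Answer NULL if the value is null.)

7

LEFT JOIN keeps every row from `agents a`; unmatched rows get NULL for `agents b`'s columns.
Matching on a.agent_id < b.agent_id. A NULL in a compared column never satisfies the condition.
Matched pairs: 26; unmatched a rows kept: 2.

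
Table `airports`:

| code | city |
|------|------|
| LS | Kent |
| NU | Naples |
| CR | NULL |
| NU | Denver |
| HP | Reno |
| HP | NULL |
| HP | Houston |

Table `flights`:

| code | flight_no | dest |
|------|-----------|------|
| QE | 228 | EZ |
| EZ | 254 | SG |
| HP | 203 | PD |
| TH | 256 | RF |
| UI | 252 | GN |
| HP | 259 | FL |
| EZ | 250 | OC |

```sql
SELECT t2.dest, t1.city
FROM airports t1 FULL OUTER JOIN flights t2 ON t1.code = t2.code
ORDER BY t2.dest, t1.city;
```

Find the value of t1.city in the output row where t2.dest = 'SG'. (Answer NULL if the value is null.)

NULL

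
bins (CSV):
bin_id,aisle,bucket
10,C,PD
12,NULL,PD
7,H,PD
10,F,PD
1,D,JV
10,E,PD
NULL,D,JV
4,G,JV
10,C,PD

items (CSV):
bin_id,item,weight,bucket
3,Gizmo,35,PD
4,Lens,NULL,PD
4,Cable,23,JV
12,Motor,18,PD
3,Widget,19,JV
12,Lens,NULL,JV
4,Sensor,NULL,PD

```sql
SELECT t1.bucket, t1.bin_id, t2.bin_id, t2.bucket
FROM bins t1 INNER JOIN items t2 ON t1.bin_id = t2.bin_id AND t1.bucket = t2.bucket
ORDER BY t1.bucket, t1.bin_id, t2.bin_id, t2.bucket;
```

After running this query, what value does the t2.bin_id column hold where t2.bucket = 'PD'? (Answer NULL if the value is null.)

12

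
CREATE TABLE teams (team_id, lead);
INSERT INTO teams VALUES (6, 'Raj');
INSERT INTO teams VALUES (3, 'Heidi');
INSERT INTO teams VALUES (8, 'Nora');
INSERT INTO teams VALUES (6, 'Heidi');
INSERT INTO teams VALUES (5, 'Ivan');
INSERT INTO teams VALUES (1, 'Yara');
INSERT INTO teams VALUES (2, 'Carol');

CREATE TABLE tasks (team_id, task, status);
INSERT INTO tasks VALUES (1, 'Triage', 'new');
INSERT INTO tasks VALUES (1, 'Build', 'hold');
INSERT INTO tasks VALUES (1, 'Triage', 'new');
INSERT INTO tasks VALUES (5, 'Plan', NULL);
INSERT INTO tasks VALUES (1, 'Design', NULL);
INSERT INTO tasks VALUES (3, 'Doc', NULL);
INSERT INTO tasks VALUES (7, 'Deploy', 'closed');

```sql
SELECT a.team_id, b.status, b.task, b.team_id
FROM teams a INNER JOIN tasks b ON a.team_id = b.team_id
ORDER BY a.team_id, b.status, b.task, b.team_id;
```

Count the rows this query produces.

6

INNER JOIN keeps only pairs where the ON condition holds.
Matching on a.team_id = b.team_id.
- a[0] team_id=6 → no match; dropped.
- a[1] team_id=3 → 1 match(es) in b → 1 row(s).
- a[2] team_id=8 → no match; dropped.
- a[3] team_id=6 → no match; dropped.
- a[4] team_id=5 → 1 match(es) in b → 1 row(s).
- a[5] team_id=1 → 4 match(es) in b → 4 row(s).
- a[6] team_id=2 → no match; dropped.
Total: 6 rows.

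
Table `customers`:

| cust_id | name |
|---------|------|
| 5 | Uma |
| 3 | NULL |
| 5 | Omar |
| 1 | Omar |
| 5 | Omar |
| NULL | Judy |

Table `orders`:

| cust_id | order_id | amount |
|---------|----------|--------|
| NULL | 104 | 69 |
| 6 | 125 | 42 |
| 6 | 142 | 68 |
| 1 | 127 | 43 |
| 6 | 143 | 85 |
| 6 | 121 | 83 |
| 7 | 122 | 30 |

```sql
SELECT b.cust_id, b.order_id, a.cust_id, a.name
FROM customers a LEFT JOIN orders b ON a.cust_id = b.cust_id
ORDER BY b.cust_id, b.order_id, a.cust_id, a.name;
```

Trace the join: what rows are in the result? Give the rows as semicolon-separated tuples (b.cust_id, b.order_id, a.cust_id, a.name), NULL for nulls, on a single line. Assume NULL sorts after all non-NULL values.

LEFT JOIN keeps every row from `customers`; unmatched rows get NULL for `orders`'s columns.
Matching on a.cust_id = b.cust_id. A NULL in a compared column never satisfies the condition.
- cust_id=5: no b row matches, row kept with b columns NULL.
- cust_id=3: no b row matches, row kept with b columns NULL.
- cust_id=5: no b row matches, row kept with b columns NULL.
- cust_id=1: 1 matching b row(s), so 1 row(s) emitted.
- cust_id=5: no b row matches, row kept with b columns NULL.
- cust_id=NULL: no b row matches, row kept with b columns NULL.
After projecting and ordering:
b.cust_id | b.order_id | a.cust_id | a.name
1 | 127 | 1 | Omar
NULL | NULL | 3 | NULL
NULL | NULL | 5 | Omar
NULL | NULL | 5 | Omar
NULL | NULL | 5 | Uma
NULL | NULL | NULL | Judy

(1, 127, 1, Omar); (NULL, NULL, 3, NULL); (NULL, NULL, 5, Omar); (NULL, NULL, 5, Omar); (NULL, NULL, 5, Uma); (NULL, NULL, NULL, Judy)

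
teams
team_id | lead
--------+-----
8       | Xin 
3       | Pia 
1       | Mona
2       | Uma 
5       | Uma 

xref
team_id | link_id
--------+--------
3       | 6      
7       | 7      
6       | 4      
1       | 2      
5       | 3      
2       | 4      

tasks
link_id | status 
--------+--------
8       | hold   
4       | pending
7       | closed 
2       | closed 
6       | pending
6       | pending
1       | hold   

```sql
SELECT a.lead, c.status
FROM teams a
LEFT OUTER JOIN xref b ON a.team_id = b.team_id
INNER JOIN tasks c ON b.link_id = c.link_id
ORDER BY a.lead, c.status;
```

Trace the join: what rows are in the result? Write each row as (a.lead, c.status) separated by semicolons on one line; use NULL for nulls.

(Mona, closed); (Pia, pending); (Pia, pending); (Uma, pending)

Joins associate left-to-right: teams LEFT JOIN xref on team_id gives 5 intermediate row(s).
Then INNER JOIN `tasks c` on link_id: keep only rows whose b.link_id appears in c.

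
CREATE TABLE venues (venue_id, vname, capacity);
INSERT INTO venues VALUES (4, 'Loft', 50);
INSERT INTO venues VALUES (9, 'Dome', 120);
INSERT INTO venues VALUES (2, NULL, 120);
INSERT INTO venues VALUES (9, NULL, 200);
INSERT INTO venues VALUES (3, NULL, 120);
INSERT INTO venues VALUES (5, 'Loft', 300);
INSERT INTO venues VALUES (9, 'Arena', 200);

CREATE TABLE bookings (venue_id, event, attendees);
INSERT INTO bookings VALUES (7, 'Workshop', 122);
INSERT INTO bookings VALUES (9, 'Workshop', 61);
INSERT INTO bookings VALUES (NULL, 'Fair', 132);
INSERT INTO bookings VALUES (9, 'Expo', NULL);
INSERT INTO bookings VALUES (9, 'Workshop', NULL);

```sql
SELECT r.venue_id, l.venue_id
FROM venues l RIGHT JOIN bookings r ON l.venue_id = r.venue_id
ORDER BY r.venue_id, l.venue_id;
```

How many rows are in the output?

RIGHT JOIN keeps every row from `bookings`; unmatched rows get NULL for `venues`'s columns.
Matching on l.venue_id = r.venue_id. A NULL in a compared column never satisfies the condition.
- l (venue_id=4) has no partner in r.
- l (venue_id=9) pairs with 3 row(s) of r.
- l (venue_id=2) has no partner in r.
- l (venue_id=9) pairs with 3 row(s) of r.
- l (venue_id=3) has no partner in r.
- l (venue_id=5) has no partner in r.
- l (venue_id=9) pairs with 3 row(s) of r.
- 2 r row(s) had no l match → kept, l columns NULL.
Total: 9 matched + 2 padded = 11 rows.

11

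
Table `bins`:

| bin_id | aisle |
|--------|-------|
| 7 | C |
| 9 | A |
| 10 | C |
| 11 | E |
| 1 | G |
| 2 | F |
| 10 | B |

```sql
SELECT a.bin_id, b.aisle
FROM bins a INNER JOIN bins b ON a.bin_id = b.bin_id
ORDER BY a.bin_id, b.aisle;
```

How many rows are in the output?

INNER JOIN keeps only pairs where the ON condition holds.
Matching on a.bin_id = b.bin_id.
- a (bin_id=7) pairs with 1 row(s) of b.
- a (bin_id=9) pairs with 1 row(s) of b.
- a (bin_id=10) pairs with 2 row(s) of b.
- a (bin_id=11) pairs with 1 row(s) of b.
- a (bin_id=1) pairs with 1 row(s) of b.
- a (bin_id=2) pairs with 1 row(s) of b.
- a (bin_id=10) pairs with 2 row(s) of b.
Total: 9 rows.

9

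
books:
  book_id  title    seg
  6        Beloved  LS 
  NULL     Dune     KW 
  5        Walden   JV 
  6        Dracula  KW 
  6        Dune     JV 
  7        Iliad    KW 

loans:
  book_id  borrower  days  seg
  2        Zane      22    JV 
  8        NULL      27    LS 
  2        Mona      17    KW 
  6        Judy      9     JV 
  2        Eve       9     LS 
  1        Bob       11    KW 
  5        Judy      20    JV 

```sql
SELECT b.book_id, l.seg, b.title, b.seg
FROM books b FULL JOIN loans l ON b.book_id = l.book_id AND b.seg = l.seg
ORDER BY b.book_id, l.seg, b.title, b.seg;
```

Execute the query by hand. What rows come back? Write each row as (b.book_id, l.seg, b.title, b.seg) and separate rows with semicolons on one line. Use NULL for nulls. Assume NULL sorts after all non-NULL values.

(5, JV, Walden, JV); (6, JV, Dune, JV); (6, NULL, Beloved, LS); (6, NULL, Dracula, KW); (7, NULL, Iliad, KW); (NULL, JV, NULL, NULL); (NULL, KW, NULL, NULL); (NULL, KW, NULL, NULL); (NULL, LS, NULL, NULL); (NULL, LS, NULL, NULL); (NULL, NULL, Dune, KW)

FULL OUTER JOIN keeps every row from both sides; unmatched rows get NULL for the other side's columns.
Matching on b.book_id = l.book_id AND b.seg = l.seg. A NULL in a compared column never satisfies the condition.
Matched pairs: 2; unmatched b rows kept: 4; unmatched l rows kept: 5.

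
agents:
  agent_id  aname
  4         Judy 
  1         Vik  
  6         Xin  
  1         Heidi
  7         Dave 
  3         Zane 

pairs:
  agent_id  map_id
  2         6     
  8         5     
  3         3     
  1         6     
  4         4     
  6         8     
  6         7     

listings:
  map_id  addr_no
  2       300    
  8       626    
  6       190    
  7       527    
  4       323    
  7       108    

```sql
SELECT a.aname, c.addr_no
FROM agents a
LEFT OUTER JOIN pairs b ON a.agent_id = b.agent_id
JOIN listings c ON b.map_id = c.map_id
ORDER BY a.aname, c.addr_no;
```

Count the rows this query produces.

6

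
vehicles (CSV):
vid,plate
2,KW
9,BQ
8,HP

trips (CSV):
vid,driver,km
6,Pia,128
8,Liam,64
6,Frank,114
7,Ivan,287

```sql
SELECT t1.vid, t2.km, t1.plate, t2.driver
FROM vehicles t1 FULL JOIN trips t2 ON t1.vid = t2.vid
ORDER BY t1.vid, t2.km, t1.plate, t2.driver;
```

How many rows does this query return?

FULL OUTER JOIN keeps every row from both sides; unmatched rows get NULL for the other side's columns.
Matching on t1.vid = t2.vid.
- vid=2: no t2 row matches, row kept with t2 columns NULL.
- vid=9: no t2 row matches, row kept with t2 columns NULL.
- vid=8: 1 matching t2 row(s), so 1 row(s) emitted.
- 3 t2 row(s) had no t1 match → kept, t1 columns NULL.
Total: 1 matched + 5 padded = 6 rows.

6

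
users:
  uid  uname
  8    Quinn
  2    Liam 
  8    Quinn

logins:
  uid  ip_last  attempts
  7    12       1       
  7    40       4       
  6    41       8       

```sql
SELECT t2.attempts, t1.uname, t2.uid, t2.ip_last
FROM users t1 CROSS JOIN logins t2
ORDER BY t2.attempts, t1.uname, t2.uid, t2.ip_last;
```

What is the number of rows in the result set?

CROSS JOIN pairs every row of `users` with every row of `logins`: 3 × 3 = 9 rows.

9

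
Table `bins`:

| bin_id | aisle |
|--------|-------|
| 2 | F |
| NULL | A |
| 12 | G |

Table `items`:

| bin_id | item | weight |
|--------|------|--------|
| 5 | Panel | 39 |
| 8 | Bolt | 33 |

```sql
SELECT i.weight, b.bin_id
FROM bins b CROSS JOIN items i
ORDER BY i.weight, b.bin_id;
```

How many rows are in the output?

CROSS JOIN pairs every row of `bins` with every row of `items`: 3 × 2 = 6 rows.

6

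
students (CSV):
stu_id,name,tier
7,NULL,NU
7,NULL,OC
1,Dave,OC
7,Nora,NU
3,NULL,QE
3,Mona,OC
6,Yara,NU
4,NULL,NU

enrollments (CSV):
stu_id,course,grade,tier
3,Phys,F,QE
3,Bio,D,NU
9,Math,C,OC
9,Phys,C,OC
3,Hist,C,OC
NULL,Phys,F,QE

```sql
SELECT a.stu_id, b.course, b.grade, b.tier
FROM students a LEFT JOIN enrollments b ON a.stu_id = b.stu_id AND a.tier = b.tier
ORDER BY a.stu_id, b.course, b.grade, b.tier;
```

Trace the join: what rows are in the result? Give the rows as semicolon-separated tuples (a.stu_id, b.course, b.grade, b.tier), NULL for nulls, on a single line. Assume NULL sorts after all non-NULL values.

(1, NULL, NULL, NULL); (3, Hist, C, OC); (3, Phys, F, QE); (4, NULL, NULL, NULL); (6, NULL, NULL, NULL); (7, NULL, NULL, NULL); (7, NULL, NULL, NULL); (7, NULL, NULL, NULL)

LEFT JOIN keeps every row from `students`; unmatched rows get NULL for `enrollments`'s columns.
Matching on a.stu_id = b.stu_id AND a.tier = b.tier. A NULL in a compared column never satisfies the condition.
Matched pairs: 2; unmatched a rows kept: 6.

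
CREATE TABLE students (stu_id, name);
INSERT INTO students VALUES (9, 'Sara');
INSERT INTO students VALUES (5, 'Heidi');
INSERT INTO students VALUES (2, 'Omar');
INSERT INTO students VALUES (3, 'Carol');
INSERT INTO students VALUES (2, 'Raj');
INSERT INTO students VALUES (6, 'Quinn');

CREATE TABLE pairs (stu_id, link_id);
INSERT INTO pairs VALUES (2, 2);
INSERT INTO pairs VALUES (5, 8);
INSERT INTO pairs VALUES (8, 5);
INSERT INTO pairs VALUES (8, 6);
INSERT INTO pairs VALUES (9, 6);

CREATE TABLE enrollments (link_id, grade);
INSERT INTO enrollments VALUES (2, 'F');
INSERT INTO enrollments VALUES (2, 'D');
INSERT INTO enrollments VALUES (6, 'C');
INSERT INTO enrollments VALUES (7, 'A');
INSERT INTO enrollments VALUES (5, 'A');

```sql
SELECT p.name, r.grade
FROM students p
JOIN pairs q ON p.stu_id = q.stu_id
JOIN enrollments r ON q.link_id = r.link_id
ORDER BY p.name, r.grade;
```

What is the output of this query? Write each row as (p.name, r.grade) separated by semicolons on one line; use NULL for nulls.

Evaluate left to right. First `students p INNER JOIN pairs q` on stu_id: 4 row(s).
Then INNER JOIN `enrollments r` on link_id: keep only rows whose q.link_id appears in r.

(Omar, D); (Omar, F); (Raj, D); (Raj, F); (Sara, C)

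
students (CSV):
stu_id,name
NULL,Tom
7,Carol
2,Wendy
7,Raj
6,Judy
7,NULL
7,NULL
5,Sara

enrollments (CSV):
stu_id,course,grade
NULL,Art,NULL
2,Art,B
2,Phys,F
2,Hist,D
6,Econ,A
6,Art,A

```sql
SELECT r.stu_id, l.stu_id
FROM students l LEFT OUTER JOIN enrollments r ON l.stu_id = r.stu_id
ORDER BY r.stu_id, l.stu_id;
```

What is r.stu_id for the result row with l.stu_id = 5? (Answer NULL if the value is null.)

NULL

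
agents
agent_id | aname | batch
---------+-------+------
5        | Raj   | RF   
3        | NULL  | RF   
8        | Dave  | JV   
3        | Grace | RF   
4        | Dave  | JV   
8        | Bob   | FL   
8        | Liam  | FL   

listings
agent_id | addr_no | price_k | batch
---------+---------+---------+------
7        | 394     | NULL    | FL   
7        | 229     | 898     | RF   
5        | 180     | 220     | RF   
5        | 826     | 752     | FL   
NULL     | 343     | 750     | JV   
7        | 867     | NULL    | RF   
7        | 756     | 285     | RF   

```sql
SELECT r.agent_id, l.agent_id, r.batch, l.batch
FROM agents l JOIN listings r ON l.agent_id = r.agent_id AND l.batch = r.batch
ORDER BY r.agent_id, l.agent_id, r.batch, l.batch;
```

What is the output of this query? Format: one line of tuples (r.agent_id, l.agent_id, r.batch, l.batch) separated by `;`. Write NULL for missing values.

INNER JOIN keeps only pairs where the ON condition holds.
Matching on l.agent_id = r.agent_id AND l.batch = r.batch. A NULL in a compared column never satisfies the condition.
Matched pairs: 1.

(5, 5, RF, RF)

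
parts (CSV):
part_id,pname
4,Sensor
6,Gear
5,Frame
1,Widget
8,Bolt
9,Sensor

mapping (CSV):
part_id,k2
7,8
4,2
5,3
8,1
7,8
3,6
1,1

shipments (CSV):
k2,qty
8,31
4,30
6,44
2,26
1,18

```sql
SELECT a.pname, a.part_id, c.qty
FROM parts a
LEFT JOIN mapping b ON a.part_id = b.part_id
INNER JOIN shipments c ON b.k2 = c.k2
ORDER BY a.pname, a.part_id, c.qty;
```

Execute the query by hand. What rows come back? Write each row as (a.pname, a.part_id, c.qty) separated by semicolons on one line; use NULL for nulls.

Evaluate left to right. First `parts a LEFT JOIN mapping b` on part_id: 6 row(s).
Then INNER JOIN `shipments c` on k2: keep only rows whose b.k2 appears in c.

(Bolt, 8, 18); (Sensor, 4, 26); (Widget, 1, 18)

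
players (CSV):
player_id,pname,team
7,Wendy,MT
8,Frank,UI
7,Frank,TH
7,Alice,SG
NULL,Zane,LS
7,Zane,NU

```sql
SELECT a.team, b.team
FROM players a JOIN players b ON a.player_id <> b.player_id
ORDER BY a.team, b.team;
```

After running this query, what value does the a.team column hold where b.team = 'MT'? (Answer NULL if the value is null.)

INNER JOIN keeps only pairs where the ON condition holds.
Matching on a.player_id <> b.player_id. A NULL in a compared column never satisfies the condition.
- a (player_id=7) pairs with 1 row(s) of b.
- a (player_id=8) pairs with 4 row(s) of b.
- a (player_id=7) pairs with 1 row(s) of b.
- a (player_id=7) pairs with 1 row(s) of b.
- a (player_id=NULL) has no partner → excluded.
- a (player_id=7) pairs with 1 row(s) of b.

UI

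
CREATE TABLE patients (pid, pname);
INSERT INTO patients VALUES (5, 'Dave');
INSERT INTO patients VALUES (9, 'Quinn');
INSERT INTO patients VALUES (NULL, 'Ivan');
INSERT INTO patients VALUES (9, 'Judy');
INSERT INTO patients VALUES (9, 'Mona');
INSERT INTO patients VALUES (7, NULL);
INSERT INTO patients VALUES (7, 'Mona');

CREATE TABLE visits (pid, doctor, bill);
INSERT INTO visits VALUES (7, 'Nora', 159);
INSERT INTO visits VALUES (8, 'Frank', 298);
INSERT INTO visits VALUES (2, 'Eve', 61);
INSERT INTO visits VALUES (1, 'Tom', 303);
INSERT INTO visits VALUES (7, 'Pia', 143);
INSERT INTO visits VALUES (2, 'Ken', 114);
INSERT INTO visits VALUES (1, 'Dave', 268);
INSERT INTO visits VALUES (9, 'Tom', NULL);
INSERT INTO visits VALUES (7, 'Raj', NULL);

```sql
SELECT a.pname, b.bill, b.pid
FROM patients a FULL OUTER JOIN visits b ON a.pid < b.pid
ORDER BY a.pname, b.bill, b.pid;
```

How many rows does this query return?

FULL OUTER JOIN keeps every row from both sides; unmatched rows get NULL for the other side's columns.
Matching on a.pid < b.pid. A NULL in a compared column never satisfies the condition.
- a (pid=5) pairs with 5 row(s) of b.
- a (pid=9) has no partner → padded with NULL.
- a (pid=NULL) has no partner → padded with NULL.
- a (pid=9) has no partner → padded with NULL.
- a (pid=9) has no partner → padded with NULL.
- a (pid=7) pairs with 2 row(s) of b.
- a (pid=7) pairs with 2 row(s) of b.
- plus 4 unmatched b row(s), each kept with NULL a columns.
Total: 9 matched + 8 padded = 17 rows.

17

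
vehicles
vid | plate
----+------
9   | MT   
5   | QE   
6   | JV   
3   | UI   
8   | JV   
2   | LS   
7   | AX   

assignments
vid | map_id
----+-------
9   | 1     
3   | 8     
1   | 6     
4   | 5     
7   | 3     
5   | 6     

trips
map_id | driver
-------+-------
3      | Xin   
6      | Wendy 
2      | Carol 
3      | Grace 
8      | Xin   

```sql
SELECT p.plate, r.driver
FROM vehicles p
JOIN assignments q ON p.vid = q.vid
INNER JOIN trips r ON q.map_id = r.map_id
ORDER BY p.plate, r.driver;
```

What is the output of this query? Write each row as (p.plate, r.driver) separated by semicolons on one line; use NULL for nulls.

(AX, Grace); (AX, Xin); (QE, Wendy); (UI, Xin)

Evaluate left to right. First `vehicles p INNER JOIN assignments q` on vid: 4 row(s).
Then INNER JOIN `trips r` on map_id: keep only rows whose q.map_id appears in r.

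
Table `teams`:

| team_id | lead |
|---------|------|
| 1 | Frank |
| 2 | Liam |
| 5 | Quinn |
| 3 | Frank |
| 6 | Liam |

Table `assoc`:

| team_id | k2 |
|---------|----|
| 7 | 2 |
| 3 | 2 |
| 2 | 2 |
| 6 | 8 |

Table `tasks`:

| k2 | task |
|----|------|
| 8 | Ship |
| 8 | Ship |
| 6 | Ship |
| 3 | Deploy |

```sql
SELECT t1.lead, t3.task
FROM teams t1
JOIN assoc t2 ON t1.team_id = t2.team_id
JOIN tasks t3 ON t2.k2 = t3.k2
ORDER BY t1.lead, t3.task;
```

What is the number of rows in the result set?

2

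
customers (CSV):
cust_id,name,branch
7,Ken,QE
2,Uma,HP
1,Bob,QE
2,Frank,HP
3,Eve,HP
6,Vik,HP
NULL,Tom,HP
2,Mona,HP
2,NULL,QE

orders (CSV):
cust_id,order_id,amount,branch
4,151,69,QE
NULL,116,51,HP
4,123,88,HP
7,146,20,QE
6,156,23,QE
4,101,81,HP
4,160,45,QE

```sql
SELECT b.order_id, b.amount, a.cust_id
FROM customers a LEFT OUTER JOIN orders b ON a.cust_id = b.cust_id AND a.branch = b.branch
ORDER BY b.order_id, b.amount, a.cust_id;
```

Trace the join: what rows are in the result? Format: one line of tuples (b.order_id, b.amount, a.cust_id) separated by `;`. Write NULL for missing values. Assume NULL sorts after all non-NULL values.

(146, 20, 7); (NULL, NULL, 1); (NULL, NULL, 2); (NULL, NULL, 2); (NULL, NULL, 2); (NULL, NULL, 2); (NULL, NULL, 3); (NULL, NULL, 6); (NULL, NULL, NULL)

LEFT JOIN keeps every row from `customers`; unmatched rows get NULL for `orders`'s columns.
Matching on a.cust_id = b.cust_id AND a.branch = b.branch. A NULL in a compared column never satisfies the condition.
Matched pairs: 1; unmatched a rows kept: 8.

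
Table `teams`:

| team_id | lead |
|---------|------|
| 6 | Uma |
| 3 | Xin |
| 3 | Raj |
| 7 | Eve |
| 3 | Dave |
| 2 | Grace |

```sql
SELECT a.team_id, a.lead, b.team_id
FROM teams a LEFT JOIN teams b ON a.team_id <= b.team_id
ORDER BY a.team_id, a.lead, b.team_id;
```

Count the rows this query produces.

24

LEFT JOIN keeps every row from `teams a`; unmatched rows get NULL for `teams b`'s columns.
Matching on a.team_id <= b.team_id.
- a (team_id=6) pairs with 2 row(s) of b.
- a (team_id=3) pairs with 5 row(s) of b.
- a (team_id=3) pairs with 5 row(s) of b.
- a (team_id=7) pairs with 1 row(s) of b.
- a (team_id=3) pairs with 5 row(s) of b.
- a (team_id=2) pairs with 6 row(s) of b.
Total: 24 rows.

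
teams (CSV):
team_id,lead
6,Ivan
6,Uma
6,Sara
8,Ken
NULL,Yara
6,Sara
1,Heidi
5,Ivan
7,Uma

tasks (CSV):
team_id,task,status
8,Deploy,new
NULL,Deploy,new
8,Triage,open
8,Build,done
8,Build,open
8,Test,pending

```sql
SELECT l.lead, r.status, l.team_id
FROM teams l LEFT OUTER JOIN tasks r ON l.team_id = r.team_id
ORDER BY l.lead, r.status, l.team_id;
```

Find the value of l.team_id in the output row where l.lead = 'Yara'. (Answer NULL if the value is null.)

NULL

LEFT JOIN keeps every row from `teams`; unmatched rows get NULL for `tasks`'s columns.
Matching on l.team_id = r.team_id. A NULL in a compared column never satisfies the condition.
- l (team_id=6) has no partner → padded with NULL.
- l (team_id=6) has no partner → padded with NULL.
- l (team_id=6) has no partner → padded with NULL.
- l (team_id=8) pairs with 5 row(s) of r.
- l (team_id=NULL) has no partner → padded with NULL.
- l (team_id=6) has no partner → padded with NULL.
- l (team_id=1) has no partner → padded with NULL.
- l (team_id=5) has no partner → padded with NULL.
- l (team_id=7) has no partner → padded with NULL.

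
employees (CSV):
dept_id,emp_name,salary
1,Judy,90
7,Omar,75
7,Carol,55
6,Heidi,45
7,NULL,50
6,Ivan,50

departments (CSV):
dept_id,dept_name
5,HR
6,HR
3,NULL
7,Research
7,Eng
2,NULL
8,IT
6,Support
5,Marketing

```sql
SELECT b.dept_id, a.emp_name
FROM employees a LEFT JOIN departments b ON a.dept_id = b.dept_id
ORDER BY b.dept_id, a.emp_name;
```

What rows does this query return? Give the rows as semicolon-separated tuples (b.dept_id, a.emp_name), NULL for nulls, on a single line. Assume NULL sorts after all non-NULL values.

(6, Heidi); (6, Heidi); (6, Ivan); (6, Ivan); (7, Carol); (7, Carol); (7, Omar); (7, Omar); (7, NULL); (7, NULL); (NULL, Judy)

LEFT JOIN keeps every row from `employees`; unmatched rows get NULL for `departments`'s columns.
Matching on a.dept_id = b.dept_id.
- a (dept_id=1) has no partner → padded with NULL.
- a (dept_id=7) pairs with 2 row(s) of b.
- a (dept_id=7) pairs with 2 row(s) of b.
- a (dept_id=6) pairs with 2 row(s) of b.
- a (dept_id=7) pairs with 2 row(s) of b.
- a (dept_id=6) pairs with 2 row(s) of b.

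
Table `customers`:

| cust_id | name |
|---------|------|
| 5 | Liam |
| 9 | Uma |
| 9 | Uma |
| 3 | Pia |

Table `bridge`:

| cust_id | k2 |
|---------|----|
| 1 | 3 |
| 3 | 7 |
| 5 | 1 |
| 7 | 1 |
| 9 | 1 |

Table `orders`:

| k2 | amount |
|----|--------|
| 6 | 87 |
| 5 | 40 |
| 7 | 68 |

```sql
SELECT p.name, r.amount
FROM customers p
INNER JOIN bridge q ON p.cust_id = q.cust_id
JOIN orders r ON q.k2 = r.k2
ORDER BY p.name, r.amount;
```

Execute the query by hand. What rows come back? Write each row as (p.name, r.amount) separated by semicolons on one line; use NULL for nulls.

(Pia, 68)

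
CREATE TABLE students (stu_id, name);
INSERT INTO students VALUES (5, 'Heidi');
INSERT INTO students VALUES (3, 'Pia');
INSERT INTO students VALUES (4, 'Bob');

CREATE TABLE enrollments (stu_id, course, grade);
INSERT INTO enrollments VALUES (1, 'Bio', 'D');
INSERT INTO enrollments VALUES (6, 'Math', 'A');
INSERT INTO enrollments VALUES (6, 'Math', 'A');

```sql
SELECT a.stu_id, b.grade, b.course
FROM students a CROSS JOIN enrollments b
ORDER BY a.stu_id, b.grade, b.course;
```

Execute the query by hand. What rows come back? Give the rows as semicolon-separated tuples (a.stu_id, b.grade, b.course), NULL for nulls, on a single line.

CROSS JOIN pairs every row of `students` with every row of `enrollments`: 3 × 3 = 9 rows.
After projecting and ordering:
a.stu_id | b.grade | b.course
3 | A | Math
3 | A | Math
3 | D | Bio
4 | A | Math
4 | A | Math
4 | D | Bio
5 | A | Math
5 | A | Math
5 | D | Bio

(3, A, Math); (3, A, Math); (3, D, Bio); (4, A, Math); (4, A, Math); (4, D, Bio); (5, A, Math); (5, A, Math); (5, D, Bio)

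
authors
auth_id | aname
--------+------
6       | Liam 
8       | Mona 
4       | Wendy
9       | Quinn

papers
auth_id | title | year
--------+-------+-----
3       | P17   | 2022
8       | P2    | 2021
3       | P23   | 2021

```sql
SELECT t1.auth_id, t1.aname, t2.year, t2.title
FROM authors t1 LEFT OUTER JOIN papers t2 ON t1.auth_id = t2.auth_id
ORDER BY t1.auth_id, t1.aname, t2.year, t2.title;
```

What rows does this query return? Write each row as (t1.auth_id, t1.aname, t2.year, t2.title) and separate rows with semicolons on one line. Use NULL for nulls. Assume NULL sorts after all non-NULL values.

LEFT JOIN keeps every row from `authors`; unmatched rows get NULL for `papers`'s columns.
Matching on t1.auth_id = t2.auth_id.
Matched pairs: 1; unmatched t1 rows kept: 3.

(4, Wendy, NULL, NULL); (6, Liam, NULL, NULL); (8, Mona, 2021, P2); (9, Quinn, NULL, NULL)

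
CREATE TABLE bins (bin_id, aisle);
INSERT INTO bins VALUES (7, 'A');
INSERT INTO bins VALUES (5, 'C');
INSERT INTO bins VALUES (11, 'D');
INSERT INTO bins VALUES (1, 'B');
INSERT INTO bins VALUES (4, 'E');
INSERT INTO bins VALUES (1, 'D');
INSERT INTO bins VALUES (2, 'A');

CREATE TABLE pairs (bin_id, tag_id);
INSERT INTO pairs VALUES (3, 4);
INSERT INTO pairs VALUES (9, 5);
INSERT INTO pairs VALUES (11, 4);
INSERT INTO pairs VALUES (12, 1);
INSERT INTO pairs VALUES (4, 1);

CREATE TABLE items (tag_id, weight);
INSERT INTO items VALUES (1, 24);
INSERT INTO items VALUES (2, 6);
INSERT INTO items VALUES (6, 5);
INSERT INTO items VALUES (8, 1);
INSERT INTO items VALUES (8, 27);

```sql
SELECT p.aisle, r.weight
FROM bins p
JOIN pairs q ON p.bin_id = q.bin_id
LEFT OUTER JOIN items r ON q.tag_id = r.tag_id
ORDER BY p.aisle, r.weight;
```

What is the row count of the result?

Evaluate left to right. First `bins p INNER JOIN pairs q` on bin_id: 2 row(s).
Then LEFT JOIN `items r` on tag_id: each of those 2 rows is kept; rows whose q.tag_id has no match in r get NULL for r's columns.
Result: 2 row(s).

2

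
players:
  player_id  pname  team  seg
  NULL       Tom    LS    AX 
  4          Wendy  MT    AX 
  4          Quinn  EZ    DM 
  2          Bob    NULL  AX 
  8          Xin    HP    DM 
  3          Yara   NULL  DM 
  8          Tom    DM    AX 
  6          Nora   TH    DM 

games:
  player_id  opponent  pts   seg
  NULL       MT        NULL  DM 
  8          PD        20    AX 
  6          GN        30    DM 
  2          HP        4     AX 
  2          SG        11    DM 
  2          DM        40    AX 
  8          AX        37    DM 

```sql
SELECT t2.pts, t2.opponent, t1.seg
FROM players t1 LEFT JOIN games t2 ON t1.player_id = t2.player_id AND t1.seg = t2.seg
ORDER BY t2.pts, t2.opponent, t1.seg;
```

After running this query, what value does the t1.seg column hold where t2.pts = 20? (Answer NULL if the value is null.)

AX

LEFT JOIN keeps every row from `players`; unmatched rows get NULL for `games`'s columns.
Matching on t1.player_id = t2.player_id AND t1.seg = t2.seg. A NULL in a compared column never satisfies the condition.
- player_id=NULL, seg=AX: no t2 row matches, row kept with t2 columns NULL.
- player_id=4, seg=AX: no t2 row matches, row kept with t2 columns NULL.
- player_id=4, seg=DM: no t2 row matches, row kept with t2 columns NULL.
- player_id=2, seg=AX: 2 matching t2 row(s), so 2 row(s) emitted.
- player_id=8, seg=DM: 1 matching t2 row(s), so 1 row(s) emitted.
- player_id=3, seg=DM: no t2 row matches, row kept with t2 columns NULL.
- player_id=8, seg=AX: 1 matching t2 row(s), so 1 row(s) emitted.
- player_id=6, seg=DM: 1 matching t2 row(s), so 1 row(s) emitted.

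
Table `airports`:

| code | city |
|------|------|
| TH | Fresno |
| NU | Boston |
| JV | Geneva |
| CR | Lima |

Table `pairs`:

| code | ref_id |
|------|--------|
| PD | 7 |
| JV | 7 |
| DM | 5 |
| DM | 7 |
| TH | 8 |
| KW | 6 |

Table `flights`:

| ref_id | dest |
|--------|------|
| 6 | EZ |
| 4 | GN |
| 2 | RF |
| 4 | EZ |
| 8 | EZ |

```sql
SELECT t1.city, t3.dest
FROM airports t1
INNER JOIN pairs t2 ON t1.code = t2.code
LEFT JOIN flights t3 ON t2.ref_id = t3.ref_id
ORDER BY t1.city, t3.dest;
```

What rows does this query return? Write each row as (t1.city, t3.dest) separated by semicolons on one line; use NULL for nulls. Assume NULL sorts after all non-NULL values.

(Fresno, EZ); (Geneva, NULL)

Joins associate left-to-right: airports INNER JOIN pairs on code gives 2 intermediate row(s).
Then LEFT JOIN `flights t3` on ref_id: each of those 2 rows is kept; rows whose t2.ref_id has no match in t3 get NULL for t3's columns.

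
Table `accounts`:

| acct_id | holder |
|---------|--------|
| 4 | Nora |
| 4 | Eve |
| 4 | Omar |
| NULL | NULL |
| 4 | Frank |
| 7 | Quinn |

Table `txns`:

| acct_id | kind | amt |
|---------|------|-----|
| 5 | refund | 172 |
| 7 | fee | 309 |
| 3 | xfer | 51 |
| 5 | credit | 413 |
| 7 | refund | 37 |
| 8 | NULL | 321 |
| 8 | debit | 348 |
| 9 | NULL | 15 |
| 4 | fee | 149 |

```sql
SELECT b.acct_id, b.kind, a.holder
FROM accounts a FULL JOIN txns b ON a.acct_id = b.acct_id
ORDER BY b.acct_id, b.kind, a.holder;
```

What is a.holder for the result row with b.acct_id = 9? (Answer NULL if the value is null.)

NULL

FULL OUTER JOIN keeps every row from both sides; unmatched rows get NULL for the other side's columns.
Matching on a.acct_id = b.acct_id. A NULL in a compared column never satisfies the condition.
- a[0] acct_id=4 → 1 match(es) in b → 1 row(s).
- a[1] acct_id=4 → 1 match(es) in b → 1 row(s).
- a[2] acct_id=4 → 1 match(es) in b → 1 row(s).
- a[3] acct_id=NULL → no match; kept with NULLs on the b side.
- a[4] acct_id=4 → 1 match(es) in b → 1 row(s).
- a[5] acct_id=7 → 2 match(es) in b → 2 row(s).
- 6 b row(s) had no a match → kept, a columns NULL.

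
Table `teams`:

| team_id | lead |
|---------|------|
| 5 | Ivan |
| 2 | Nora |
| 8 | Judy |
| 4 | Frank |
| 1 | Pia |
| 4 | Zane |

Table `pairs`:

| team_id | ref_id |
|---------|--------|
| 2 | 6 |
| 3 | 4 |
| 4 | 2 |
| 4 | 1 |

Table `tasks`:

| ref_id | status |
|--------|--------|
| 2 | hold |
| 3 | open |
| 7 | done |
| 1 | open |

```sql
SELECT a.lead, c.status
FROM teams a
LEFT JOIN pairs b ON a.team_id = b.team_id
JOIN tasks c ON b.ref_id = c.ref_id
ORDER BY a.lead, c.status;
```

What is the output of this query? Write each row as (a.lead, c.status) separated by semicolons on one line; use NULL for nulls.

(Frank, hold); (Frank, open); (Zane, hold); (Zane, open)

Evaluate left to right. First `teams a LEFT JOIN pairs b` on team_id: 8 row(s).
Then INNER JOIN `tasks c` on ref_id: keep only rows whose b.ref_id appears in c.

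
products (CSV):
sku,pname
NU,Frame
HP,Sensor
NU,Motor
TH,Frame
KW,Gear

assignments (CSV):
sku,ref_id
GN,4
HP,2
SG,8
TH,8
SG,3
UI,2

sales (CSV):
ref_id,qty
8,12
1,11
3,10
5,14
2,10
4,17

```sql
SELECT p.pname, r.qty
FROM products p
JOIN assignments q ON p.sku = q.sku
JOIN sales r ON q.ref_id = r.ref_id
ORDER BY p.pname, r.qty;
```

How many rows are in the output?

2

Joins associate left-to-right: products INNER JOIN assignments on sku gives 2 intermediate row(s).
Then INNER JOIN `sales r` on ref_id: keep only rows whose q.ref_id appears in r.
Result: 2 row(s).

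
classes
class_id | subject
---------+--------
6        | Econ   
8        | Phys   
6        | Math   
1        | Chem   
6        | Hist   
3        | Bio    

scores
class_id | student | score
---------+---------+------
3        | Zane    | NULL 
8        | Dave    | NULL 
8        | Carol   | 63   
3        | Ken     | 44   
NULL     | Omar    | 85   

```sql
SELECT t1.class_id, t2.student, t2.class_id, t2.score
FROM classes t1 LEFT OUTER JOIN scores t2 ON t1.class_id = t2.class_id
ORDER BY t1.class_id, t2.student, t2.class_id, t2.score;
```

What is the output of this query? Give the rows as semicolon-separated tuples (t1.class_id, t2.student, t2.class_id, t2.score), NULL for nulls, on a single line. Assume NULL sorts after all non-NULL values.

(1, NULL, NULL, NULL); (3, Ken, 3, 44); (3, Zane, 3, NULL); (6, NULL, NULL, NULL); (6, NULL, NULL, NULL); (6, NULL, NULL, NULL); (8, Carol, 8, 63); (8, Dave, 8, NULL)

LEFT JOIN keeps every row from `classes`; unmatched rows get NULL for `scores`'s columns.
Matching on t1.class_id = t2.class_id. A NULL in a compared column never satisfies the condition.
- class_id=6: no t2 row matches, row kept with t2 columns NULL.
- class_id=8: 2 matching t2 row(s), so 2 row(s) emitted.
- class_id=6: no t2 row matches, row kept with t2 columns NULL.
- class_id=1: no t2 row matches, row kept with t2 columns NULL.
- class_id=6: no t2 row matches, row kept with t2 columns NULL.
- class_id=3: 2 matching t2 row(s), so 2 row(s) emitted.
After projecting and ordering:
t1.class_id | t2.student | t2.class_id | t2.score
1 | NULL | NULL | NULL
3 | Ken | 3 | 44
3 | Zane | 3 | NULL
6 | NULL | NULL | NULL
6 | NULL | NULL | NULL
6 | NULL | NULL | NULL
8 | Carol | 8 | 63
8 | Dave | 8 | NULL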